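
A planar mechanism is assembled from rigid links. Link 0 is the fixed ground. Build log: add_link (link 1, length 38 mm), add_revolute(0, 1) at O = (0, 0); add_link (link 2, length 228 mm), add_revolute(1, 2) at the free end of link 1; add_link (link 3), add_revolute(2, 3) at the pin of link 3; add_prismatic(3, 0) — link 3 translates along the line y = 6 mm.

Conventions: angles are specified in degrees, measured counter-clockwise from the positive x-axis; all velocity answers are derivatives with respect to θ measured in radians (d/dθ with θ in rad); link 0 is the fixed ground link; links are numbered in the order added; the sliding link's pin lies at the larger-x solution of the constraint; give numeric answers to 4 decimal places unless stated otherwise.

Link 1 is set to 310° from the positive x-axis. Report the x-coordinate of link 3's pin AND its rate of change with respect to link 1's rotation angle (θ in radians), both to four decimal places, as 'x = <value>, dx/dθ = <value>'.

geometry: r = 38 mm, L = 228 mm, e = 6 mm
crank pin P = (r cos θ, r sin θ) = (24.425929, -29.109689)
h = r sin θ − e = -29.109689 − 6 = -35.109689
x = r cos θ + √(L² − h²) = 24.425929 + 225.280513 = 249.706443
dx/dθ = −r sin θ − h·r cos θ/√(L² − h²) (θ in radians; h = -35.109689) = 32.916440

x = 249.7064, dx/dθ = 32.9164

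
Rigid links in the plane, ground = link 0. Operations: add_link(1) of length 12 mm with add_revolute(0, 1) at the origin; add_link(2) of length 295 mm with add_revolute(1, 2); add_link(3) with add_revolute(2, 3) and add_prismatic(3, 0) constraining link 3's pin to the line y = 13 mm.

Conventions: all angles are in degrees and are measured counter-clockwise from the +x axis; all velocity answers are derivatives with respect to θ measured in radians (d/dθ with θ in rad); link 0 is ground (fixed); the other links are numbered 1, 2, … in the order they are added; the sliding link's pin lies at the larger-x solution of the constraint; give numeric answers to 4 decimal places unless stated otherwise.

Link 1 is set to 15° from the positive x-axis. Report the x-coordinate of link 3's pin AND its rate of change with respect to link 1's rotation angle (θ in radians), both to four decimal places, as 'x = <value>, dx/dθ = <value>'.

geometry: r = 12 mm, L = 295 mm, e = 13 mm
crank pin P = (r cos θ, r sin θ) = (11.591110, 3.105829)
h = r sin θ − e = 3.105829 − 13 = -9.894171
x = r cos θ + √(L² − h²) = 11.591110 + 294.834030 = 306.425140
dx/dθ = −r sin θ − h·r cos θ/√(L² − h²) (θ in radians; h = -9.894171) = -2.716849

x = 306.4251, dx/dθ = -2.7168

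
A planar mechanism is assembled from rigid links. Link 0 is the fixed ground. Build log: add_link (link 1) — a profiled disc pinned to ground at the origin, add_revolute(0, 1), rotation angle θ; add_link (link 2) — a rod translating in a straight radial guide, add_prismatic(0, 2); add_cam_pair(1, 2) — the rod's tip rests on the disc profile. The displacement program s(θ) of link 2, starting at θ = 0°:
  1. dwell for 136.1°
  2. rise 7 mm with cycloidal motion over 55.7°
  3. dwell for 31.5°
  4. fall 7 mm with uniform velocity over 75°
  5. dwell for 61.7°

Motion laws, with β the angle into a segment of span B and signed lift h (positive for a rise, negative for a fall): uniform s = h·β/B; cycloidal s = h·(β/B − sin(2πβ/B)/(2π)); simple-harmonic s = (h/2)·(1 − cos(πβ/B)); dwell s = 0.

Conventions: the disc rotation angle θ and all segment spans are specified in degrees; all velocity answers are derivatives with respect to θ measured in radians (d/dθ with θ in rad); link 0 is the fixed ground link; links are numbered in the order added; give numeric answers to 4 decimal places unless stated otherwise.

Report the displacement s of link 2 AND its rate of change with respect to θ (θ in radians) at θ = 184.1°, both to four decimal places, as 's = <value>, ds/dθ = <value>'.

seg 1 [0°–136.1°] dwell: s stays 0.0000
seg 2 [136.1°–191.8°] cycloidal, h=7: θ=184.1° here. β=48, B=55.7. 7·(0.8618 − sin(2π·0.8618)/(2π)) = 6.8828 → s = 6.8828
velocity in seg [136.1°–191.8°] (cycloidal), θ in radians: β = 48° = 0.8378 rad, B = 55.7° = 0.9721 rad; ds/dθ = (h/B)(1 − cos(2πβ/B)) = (7/0.9721)(1 − cos(2π·0.8618)) = 2.549694 mm/rad

s = 6.8828, ds/dθ = 2.5497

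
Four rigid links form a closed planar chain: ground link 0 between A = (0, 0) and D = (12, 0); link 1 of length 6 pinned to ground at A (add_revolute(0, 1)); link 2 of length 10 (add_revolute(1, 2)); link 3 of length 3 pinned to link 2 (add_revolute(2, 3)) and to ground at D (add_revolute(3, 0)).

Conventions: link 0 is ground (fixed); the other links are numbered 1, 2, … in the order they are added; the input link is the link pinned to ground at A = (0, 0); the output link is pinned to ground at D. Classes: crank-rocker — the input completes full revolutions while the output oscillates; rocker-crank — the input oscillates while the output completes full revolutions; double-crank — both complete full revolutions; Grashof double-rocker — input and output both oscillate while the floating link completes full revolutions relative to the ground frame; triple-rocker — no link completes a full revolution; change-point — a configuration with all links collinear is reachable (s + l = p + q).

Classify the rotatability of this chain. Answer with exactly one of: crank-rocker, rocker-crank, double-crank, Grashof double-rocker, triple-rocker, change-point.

lengths: ground=12, input=6, coupler=10, output=3
sorted: s=3 (shortest), l=12 (longest), p+q=16
s + l = 15 vs p + q = 16
s + l < p + q (Grashof) with shortest = output link → rocker-crank

rocker-crank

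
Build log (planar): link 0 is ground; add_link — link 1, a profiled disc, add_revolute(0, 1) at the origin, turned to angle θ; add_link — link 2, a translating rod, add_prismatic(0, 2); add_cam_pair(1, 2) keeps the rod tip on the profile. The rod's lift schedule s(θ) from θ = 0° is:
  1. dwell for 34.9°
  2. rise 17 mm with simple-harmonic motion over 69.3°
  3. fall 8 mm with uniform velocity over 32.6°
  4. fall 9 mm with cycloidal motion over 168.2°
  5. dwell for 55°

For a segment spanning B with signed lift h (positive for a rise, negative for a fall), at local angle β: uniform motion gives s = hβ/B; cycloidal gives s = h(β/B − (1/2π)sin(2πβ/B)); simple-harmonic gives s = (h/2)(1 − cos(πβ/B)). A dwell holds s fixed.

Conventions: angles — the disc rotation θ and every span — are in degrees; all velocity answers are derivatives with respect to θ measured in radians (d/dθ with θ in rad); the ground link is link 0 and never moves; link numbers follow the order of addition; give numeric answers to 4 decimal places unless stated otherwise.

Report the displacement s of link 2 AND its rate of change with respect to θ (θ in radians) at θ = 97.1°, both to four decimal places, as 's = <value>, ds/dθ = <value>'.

seg 1 [0°–34.9°] dwell: s stays 0.0000
seg 2 [34.9°–104.2°] simple-harmonic, h=17: θ=97.1° here. β=62.2, B=69.3. 17/2·(1 − cos(π·0.8975)) = 16.5635 → s = 16.5635
velocity in seg [34.9°–104.2°] (simple-harmonic), θ in radians: β = 62.2° = 1.0856 rad, B = 69.3° = 1.2095 rad; ds/dθ = (πh/(2B)) sin(πβ/B) = (π·17/(2·1.2095)) sin(π·0.8975) = 6.984068 mm/rad

s = 16.5635, ds/dθ = 6.9841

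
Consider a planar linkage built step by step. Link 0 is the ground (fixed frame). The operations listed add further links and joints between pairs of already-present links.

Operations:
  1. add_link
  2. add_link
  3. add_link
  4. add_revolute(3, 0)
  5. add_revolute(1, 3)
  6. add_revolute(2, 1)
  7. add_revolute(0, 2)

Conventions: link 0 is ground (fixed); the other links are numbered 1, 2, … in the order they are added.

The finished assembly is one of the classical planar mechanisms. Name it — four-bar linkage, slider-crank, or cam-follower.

links: 4 (incl. ground); joints: 4 revolute, 0 prismatic, 0 higher (cam) pair, forming one closed loop
4 links in a single 4R loop → four-bar linkage

four-bar linkage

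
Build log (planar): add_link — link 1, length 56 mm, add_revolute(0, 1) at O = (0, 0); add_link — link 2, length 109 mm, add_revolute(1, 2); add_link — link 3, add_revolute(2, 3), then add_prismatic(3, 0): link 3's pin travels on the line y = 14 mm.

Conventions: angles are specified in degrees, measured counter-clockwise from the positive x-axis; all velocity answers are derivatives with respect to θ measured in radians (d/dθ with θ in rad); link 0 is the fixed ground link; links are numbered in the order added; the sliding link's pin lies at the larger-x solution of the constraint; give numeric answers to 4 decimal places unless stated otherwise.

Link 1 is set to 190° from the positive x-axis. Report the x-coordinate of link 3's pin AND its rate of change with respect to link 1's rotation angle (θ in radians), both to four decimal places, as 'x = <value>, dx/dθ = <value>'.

geometry: r = 56 mm, L = 109 mm, e = 14 mm
crank pin P = (r cos θ, r sin θ) = (-55.149234, -9.724298)
h = r sin θ − e = -9.724298 − 14 = -23.724298
x = r cos θ + √(L² − h²) = -55.149234 + 106.386830 = 51.237596
dx/dθ = −r sin θ − h·r cos θ/√(L² − h²) (θ in radians; h = -23.724298) = -2.573999

x = 51.2376, dx/dθ = -2.5740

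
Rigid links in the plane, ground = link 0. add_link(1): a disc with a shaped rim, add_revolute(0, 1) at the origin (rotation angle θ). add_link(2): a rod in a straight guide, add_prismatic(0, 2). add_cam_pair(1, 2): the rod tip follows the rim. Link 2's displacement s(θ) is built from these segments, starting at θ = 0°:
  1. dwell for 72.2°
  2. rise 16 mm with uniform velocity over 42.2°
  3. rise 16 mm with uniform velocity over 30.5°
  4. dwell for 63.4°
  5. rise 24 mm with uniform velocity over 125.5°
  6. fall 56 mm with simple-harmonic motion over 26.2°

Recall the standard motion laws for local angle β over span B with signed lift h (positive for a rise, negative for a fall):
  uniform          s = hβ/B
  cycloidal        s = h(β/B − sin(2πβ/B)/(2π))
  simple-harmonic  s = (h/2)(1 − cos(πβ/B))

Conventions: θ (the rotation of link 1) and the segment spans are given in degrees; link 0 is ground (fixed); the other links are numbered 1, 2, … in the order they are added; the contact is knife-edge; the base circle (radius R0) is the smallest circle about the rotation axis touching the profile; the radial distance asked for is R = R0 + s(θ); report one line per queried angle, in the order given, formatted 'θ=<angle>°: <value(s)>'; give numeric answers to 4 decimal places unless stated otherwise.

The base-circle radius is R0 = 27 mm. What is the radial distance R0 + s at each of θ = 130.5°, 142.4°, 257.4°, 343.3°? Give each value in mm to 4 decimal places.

segment 1 (0° to 72.2°, dwell): s unchanged at 0.0000
segment 2 (72.2° to 114.4°, uniform, h = 16) is passed completely: s = 0.0000 + (16) = 16.0000
θ = 130.5° falls in segment 3 (114.4° to 144.9°, uniform, h = 16): β = 130.5 − 114.4 = 16.1°, B = 30.5°; Δs = 16·16.1/30.5 = 8.4459; s = 16.0000 + 8.4459 = 24.4459
θ = 142.4° falls in segment 3 (114.4° to 144.9°, uniform, h = 16): β = 142.4 − 114.4 = 28°, B = 30.5°; Δs = 16·28/30.5 = 14.6885; s = 16.0000 + 14.6885 = 30.6885
segment 3 (114.4° to 144.9°, uniform, h = 16) is passed completely: s = 16.0000 + (16) = 32.0000
segment 4 (144.9° to 208.3°, dwell): s unchanged at 32.0000
θ = 257.4° falls in segment 5 (208.3° to 333.8°, uniform, h = 24): β = 257.4 − 208.3 = 49.1°, B = 125.5°; Δs = 24·49.1/125.5 = 9.3896; s = 32.0000 + 9.3896 = 41.3896
segment 5 (208.3° to 333.8°, uniform, h = 24) is passed completely: s = 32.0000 + (24) = 56.0000
θ = 343.3° falls in segment 6 (333.8° to 360°, simple-harmonic, h = -56): β = 343.3 − 333.8 = 9.5°, B = 26.2°; Δs = -56/2·(1 − cos(π·0.3626)) = -16.2852; s = 56.0000 − 16.2852 = 39.7148
θ=130.5°: R = R0 + s = 27 + 24.4459 = 51.4459
θ=142.4°: R = R0 + s = 27 + 30.6885 = 57.6885
θ=257.4°: R = R0 + s = 27 + 41.3896 = 68.3896
θ=343.3°: R = R0 + s = 27 + 39.7148 = 66.7148

θ=130.5°: 51.4459
θ=142.4°: 57.6885
θ=257.4°: 68.3896
θ=343.3°: 66.7148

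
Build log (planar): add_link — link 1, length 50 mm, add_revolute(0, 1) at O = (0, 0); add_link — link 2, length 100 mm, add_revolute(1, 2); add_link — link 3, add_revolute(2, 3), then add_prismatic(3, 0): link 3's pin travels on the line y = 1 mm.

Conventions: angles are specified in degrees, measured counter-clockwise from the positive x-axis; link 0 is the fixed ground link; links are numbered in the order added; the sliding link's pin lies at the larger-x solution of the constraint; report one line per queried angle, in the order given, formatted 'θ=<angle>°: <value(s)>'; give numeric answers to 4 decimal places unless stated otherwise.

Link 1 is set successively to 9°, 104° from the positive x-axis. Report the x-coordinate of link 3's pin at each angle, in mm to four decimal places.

geometry: r = 50 mm, L = 100 mm, e = 1 mm
θ=9°: crank pin P = (r cos θ, r sin θ) = (49.384417, 7.821723)
θ=9°: h = r sin θ − e = 7.821723 − 1 = 6.821723
θ=9°: x = r cos θ + √(L² − h²) = 49.384417 + 99.767049 = 149.151466
θ=104°: crank pin P = (r cos θ, r sin θ) = (-12.096095, 48.514786)
θ=104°: h = r sin θ − e = 48.514786 − 1 = 47.514786
θ=104°: x = r cos θ + √(L² − h²) = -12.096095 + 87.990597 = 75.894502

θ=9°: 149.1515
θ=104°: 75.8945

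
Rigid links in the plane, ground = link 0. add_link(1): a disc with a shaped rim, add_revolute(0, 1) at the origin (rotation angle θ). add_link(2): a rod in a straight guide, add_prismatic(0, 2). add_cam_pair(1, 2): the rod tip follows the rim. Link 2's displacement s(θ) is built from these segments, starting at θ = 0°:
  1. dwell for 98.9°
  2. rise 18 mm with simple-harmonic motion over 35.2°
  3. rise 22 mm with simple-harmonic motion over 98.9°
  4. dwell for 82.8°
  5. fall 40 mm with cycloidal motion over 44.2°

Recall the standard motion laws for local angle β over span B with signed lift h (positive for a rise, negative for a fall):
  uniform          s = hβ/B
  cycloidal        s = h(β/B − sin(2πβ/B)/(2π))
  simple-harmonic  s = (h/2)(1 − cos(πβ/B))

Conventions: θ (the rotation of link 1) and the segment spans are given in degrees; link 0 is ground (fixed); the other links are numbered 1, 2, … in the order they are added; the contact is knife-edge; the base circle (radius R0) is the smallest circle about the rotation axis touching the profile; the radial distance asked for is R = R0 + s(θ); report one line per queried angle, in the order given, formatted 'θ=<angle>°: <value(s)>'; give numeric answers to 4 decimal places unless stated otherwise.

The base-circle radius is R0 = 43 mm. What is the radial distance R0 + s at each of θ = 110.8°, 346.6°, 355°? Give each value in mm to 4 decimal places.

segment 1 (0° to 98.9°, dwell): s unchanged at 0.0000
θ = 110.8° falls in segment 2 (98.9° to 134.1°, simple-harmonic, h = 18): β = 110.8 − 98.9 = 11.9°, B = 35.2°; Δs = 18/2·(1 − cos(π·0.3381)) = 4.6164; s = 0.0000 + 4.6164 = 4.6164
segment 2 (98.9° to 134.1°, simple-harmonic, h = 18) is passed completely: s = 0.0000 + (18) = 18.0000
segment 3 (134.1° to 233°, simple-harmonic, h = 22) is passed completely: s = 18.0000 + (22) = 40.0000
segment 4 (233° to 315.8°, dwell): s unchanged at 40.0000
θ = 346.6° falls in segment 5 (315.8° to 360°, cycloidal, h = -40): β = 346.6 − 315.8 = 30.8°, B = 44.2°; Δs = -40·(0.6968 − sin(2π·0.6968)/(2π)) = -33.8876; s = 40.0000 − 33.8876 = 6.1124
θ = 355° falls in segment 5 (315.8° to 360°, cycloidal, h = -40): β = 355 − 315.8 = 39.2°, B = 44.2°; Δs = -40·(0.8869 − sin(2π·0.8869)/(2π)) = -39.6285; s = 40.0000 − 39.6285 = 0.3715
θ=110.8°: R = R0 + s = 43 + 4.6164 = 47.6164
θ=346.6°: R = R0 + s = 43 + 6.1124 = 49.1124
θ=355°: R = R0 + s = 43 + 0.3715 = 43.3715

θ=110.8°: 47.6164
θ=346.6°: 49.1124
θ=355°: 43.3715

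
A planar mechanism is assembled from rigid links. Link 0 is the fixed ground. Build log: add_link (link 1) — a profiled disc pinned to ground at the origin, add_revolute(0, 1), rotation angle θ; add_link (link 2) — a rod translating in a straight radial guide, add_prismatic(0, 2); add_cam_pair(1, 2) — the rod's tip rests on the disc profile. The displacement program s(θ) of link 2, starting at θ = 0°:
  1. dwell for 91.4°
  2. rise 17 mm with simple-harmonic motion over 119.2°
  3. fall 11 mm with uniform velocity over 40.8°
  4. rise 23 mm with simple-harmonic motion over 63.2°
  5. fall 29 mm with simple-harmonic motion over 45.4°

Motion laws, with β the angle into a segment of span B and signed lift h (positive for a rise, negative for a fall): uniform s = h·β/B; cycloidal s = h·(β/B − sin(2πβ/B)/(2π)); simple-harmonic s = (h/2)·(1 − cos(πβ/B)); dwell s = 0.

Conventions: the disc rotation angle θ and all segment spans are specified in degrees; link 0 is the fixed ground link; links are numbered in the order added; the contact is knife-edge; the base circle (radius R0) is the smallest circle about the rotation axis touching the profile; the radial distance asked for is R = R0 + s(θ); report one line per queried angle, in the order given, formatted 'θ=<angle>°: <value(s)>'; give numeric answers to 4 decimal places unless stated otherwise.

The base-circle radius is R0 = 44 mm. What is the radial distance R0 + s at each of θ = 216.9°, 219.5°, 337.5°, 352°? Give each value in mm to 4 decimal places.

seg 1 [0°–91.4°] dwell: s stays 0.0000
seg 2 [91.4°–210.6°] simple-harmonic, h=17: full span → s += 17 → s = 17.0000
seg 3 [210.6°–251.4°] uniform, h=-11: θ=216.9° here. β=6.3, B=40.8. -11·6.3/40.8 = -1.6985 → s = 15.3015
seg 3 [210.6°–251.4°] uniform, h=-11: θ=219.5° here. β=8.9, B=40.8. -11·8.9/40.8 = -2.3995 → s = 14.6005
seg 3 [210.6°–251.4°] uniform, h=-11: full span → s += -11 → s = 6.0000
seg 4 [251.4°–314.6°] simple-harmonic, h=23: full span → s += 23 → s = 29.0000
seg 5 [314.6°–360°] simple-harmonic, h=-29: θ=337.5° here. β=22.9, B=45.4. -29/2·(1 − cos(π·0.5044)) = -14.7007 → s = 14.2993
seg 5 [314.6°–360°] simple-harmonic, h=-29: θ=352° here. β=37.4, B=45.4. -29/2·(1 − cos(π·0.8238)) = -26.8344 → s = 2.1656
θ=216.9°: R = R0 + s = 44 + 15.3015 = 59.3015
θ=219.5°: R = R0 + s = 44 + 14.6005 = 58.6005
θ=337.5°: R = R0 + s = 44 + 14.2993 = 58.2993
θ=352°: R = R0 + s = 44 + 2.1656 = 46.1656

θ=216.9°: 59.3015
θ=219.5°: 58.6005
θ=337.5°: 58.2993
θ=352°: 46.1656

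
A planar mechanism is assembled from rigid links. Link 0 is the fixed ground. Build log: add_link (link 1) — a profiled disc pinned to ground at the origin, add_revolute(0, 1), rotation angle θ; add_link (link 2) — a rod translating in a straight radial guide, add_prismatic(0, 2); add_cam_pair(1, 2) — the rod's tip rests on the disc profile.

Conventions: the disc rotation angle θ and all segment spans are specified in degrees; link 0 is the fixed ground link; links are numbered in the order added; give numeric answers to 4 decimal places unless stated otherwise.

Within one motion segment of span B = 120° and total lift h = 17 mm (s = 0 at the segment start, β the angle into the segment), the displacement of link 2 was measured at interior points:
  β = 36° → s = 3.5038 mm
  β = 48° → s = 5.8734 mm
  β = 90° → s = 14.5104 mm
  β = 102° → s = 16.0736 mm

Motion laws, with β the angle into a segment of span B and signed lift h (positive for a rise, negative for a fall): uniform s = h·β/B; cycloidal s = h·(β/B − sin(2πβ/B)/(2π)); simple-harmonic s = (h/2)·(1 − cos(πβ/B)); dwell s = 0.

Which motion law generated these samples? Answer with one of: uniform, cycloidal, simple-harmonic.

candidates at β/B = r: uniform s = h·r (linear in β); cycloidal s = h·(r − sin(2πr)/(2π)); simple-harmonic s = (h/2)(1 − cos(πr))
β=36°: printed 3.5038 | uniform 5.1000, cycloidal 2.5268, simple-harmonic 3.5038
β=48°: printed 5.8734 | uniform 6.8000, cycloidal 5.2097, simple-harmonic 5.8734
β=90°: printed 14.5104 | uniform 12.7500, cycloidal 15.4556, simple-harmonic 14.5104
β=102°: printed 16.0736 | uniform 14.4500, cycloidal 16.6389, simple-harmonic 16.0736
only one law matches every sample → simple-harmonic

simple-harmonic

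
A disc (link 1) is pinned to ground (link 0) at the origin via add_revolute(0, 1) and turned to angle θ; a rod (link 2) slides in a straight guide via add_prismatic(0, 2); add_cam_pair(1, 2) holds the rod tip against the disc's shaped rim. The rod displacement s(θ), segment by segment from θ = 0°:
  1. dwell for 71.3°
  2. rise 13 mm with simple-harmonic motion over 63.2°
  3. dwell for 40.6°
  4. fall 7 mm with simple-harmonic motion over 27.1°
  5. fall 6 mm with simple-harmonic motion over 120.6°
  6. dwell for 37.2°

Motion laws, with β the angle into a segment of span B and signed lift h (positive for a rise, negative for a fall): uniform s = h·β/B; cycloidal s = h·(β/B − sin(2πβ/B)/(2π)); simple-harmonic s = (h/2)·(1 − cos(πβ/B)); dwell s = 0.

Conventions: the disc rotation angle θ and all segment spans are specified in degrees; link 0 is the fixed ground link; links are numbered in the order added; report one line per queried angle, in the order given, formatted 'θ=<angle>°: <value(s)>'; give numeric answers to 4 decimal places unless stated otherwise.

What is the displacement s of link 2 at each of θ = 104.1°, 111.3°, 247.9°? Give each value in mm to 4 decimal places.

segment 1 (0° to 71.3°, dwell): s unchanged at 0.0000
θ = 104.1° falls in segment 2 (71.3° to 134.5°, simple-harmonic, h = 13): β = 104.1 − 71.3 = 32.8°, B = 63.2°; Δs = 13/2·(1 − cos(π·0.5190)) = 6.8875; s = 0.0000 + 6.8875 = 6.8875
θ = 111.3° falls in segment 2 (71.3° to 134.5°, simple-harmonic, h = 13): β = 111.3 − 71.3 = 40°, B = 63.2°; Δs = 13/2·(1 − cos(π·0.6329)) = 9.1359; s = 0.0000 + 9.1359 = 9.1359
segment 2 (71.3° to 134.5°, simple-harmonic, h = 13) is passed completely: s = 0.0000 + (13) = 13.0000
segment 3 (134.5° to 175.1°, dwell): s unchanged at 13.0000
segment 4 (175.1° to 202.2°, simple-harmonic, h = -7) is passed completely: s = 13.0000 + (-7) = 6.0000
θ = 247.9° falls in segment 5 (202.2° to 322.8°, simple-harmonic, h = -6): β = 247.9 − 202.2 = 45.7°, B = 120.6°; Δs = -6/2·(1 − cos(π·0.3789)) = -1.8863; s = 6.0000 − 1.8863 = 4.1137

θ=104.1°: 6.8875
θ=111.3°: 9.1359
θ=247.9°: 4.1137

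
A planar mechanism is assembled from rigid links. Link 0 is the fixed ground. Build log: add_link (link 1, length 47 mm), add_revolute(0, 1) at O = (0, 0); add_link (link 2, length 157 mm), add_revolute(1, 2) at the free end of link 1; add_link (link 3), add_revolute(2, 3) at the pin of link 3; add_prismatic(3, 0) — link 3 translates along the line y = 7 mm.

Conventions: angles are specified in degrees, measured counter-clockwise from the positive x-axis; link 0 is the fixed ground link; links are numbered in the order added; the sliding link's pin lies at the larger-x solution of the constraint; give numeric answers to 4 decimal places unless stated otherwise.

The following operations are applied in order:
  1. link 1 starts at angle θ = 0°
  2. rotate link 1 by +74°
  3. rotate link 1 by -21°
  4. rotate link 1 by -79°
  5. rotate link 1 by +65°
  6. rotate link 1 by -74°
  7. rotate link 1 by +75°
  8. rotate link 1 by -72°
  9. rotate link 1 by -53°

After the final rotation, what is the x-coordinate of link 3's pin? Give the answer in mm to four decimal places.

geometry: r = 47 mm, L = 157 mm, e = 7 mm; θ starts at 0°
rotate link 1 by +74°: θ ← 0° +74° = 74°
rotate link 1 by -21°: θ ← 74° -21° = 53°
rotate link 1 by -79°: θ ← 53° -79° = -26°
rotate link 1 by +65°: θ ← -26° +65° = 39°
rotate link 1 by -74°: θ ← 39° -74° = -35°
rotate link 1 by +75°: θ ← -35° +75° = 40°
rotate link 1 by -72°: θ ← 40° -72° = -32°
rotate link 1 by -53°: θ ← -32° -53° = -85°
crank pin P = (r cos θ, r sin θ) = (4.096320, -46.821151)
h = r sin θ − e = -46.821151 − 7 = -53.821151
x = r cos θ + √(L² − h²) = 4.096320 + 147.486554 = 151.582874

151.5829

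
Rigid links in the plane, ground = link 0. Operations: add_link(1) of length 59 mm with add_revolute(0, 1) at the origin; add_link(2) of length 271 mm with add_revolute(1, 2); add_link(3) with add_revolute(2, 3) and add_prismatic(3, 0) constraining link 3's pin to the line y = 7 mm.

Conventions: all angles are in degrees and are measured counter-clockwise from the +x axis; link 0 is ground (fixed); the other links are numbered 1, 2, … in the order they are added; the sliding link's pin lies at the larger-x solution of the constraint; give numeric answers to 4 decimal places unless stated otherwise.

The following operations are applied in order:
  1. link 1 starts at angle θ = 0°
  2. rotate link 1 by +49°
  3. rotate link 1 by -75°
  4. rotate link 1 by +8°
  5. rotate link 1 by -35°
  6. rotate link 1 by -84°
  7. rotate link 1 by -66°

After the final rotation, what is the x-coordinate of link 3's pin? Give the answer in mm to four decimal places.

geometry: r = 59 mm, L = 271 mm, e = 7 mm; θ starts at 0°
rotate link 1 by +49°: θ ← 0° +49° = 49°
rotate link 1 by -75°: θ ← 49° -75° = -26°
rotate link 1 by +8°: θ ← -26° +8° = -18°
rotate link 1 by -35°: θ ← -18° -35° = -53°
rotate link 1 by -84°: θ ← -53° -84° = -137°
rotate link 1 by -66°: θ ← -137° -66° = -203°
crank pin P = (r cos θ, r sin θ) = (-54.309786, 23.053137)
h = r sin θ − e = 23.053137 − 7 = 16.053137
x = r cos θ + √(L² − h²) = -54.309786 + 270.524115 = 216.214329

216.2143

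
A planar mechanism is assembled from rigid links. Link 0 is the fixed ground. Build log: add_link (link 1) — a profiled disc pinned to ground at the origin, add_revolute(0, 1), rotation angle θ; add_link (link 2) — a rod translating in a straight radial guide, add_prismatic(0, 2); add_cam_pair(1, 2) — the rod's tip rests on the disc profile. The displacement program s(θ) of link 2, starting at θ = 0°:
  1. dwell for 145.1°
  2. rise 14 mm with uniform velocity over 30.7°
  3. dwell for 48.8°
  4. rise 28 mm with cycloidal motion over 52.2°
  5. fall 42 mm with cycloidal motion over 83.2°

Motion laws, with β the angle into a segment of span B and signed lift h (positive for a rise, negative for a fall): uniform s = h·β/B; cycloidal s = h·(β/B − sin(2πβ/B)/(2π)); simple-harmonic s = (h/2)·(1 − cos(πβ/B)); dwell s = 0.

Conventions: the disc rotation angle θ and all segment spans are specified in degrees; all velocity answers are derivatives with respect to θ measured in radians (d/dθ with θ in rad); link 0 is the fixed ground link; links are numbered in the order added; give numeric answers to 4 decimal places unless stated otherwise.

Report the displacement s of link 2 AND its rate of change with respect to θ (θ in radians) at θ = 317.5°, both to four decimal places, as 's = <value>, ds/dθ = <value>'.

seg 1 [0°–145.1°] dwell: s stays 0.0000
seg 2 [145.1°–175.8°] uniform, h=14: full span → s += 14 → s = 14.0000
seg 3 [175.8°–224.6°] dwell: s stays 14.0000
seg 4 [224.6°–276.8°] cycloidal, h=28: full span → s += 28 → s = 42.0000
seg 5 [276.8°–360°] cycloidal, h=-42: θ=317.5° here. β=40.7, B=83.2. -42·(0.4892 − sin(2π·0.4892)/(2π)) = -20.0917 → s = 21.9083
velocity in seg [276.8°–360°] (cycloidal), θ in radians: β = 40.7° = 0.7103 rad, B = 83.2° = 1.4521 rad; ds/dθ = (h/B)(1 − cos(2πβ/B)) = ((-42)/1.4521)(1 − cos(2π·0.4892)) = -57.779920 mm/rad

s = 21.9083, ds/dθ = -57.7799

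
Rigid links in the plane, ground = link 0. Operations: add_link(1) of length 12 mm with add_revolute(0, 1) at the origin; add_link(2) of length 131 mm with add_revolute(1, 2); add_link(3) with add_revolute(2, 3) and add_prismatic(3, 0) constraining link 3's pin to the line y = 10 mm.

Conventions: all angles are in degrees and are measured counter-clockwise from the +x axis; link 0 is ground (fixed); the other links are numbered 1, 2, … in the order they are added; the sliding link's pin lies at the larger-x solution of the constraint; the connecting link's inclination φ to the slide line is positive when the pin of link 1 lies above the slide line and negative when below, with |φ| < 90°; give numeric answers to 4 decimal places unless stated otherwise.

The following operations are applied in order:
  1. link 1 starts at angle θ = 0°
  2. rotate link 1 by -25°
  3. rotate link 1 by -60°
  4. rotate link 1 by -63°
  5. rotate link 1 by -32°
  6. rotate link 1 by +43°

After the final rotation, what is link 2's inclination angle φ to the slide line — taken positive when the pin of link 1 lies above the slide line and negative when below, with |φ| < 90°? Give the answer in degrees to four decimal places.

geometry: r = 12 mm, L = 131 mm, e = 10 mm; θ starts at 0°
rotate link 1 by -25°: θ ← 0° -25° = -25°
rotate link 1 by -60°: θ ← -25° -60° = -85°
rotate link 1 by -63°: θ ← -85° -63° = -148°
rotate link 1 by -32°: θ ← -148° -32° = -180°
rotate link 1 by +43°: θ ← -180° +43° = -137°
h = r sin θ − e = -8.183980 − 10 = -18.183980
sin φ = h / L = -18.183980 / 131 = -0.13880901
φ = arcsin(-0.13880901) = -7.978935°

-7.9789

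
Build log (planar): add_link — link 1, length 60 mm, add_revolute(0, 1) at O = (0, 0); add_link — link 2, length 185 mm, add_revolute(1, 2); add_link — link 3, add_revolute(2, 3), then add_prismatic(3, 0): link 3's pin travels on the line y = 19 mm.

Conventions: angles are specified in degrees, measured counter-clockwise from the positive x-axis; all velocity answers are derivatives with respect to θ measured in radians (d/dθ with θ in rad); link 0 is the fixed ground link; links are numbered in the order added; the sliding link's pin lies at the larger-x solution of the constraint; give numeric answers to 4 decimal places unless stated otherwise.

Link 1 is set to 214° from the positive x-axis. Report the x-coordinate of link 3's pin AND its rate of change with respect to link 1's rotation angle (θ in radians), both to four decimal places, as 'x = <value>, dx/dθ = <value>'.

geometry: r = 60 mm, L = 185 mm, e = 19 mm
crank pin P = (r cos θ, r sin θ) = (-49.742254, -33.551574)
h = r sin θ − e = -33.551574 − 19 = -52.551574
x = r cos θ + √(L² − h²) = -49.742254 + 177.379063 = 127.636809
dx/dθ = −r sin θ − h·r cos θ/√(L² − h²) (θ in radians; h = -52.551574) = 18.814583

x = 127.6368, dx/dθ = 18.8146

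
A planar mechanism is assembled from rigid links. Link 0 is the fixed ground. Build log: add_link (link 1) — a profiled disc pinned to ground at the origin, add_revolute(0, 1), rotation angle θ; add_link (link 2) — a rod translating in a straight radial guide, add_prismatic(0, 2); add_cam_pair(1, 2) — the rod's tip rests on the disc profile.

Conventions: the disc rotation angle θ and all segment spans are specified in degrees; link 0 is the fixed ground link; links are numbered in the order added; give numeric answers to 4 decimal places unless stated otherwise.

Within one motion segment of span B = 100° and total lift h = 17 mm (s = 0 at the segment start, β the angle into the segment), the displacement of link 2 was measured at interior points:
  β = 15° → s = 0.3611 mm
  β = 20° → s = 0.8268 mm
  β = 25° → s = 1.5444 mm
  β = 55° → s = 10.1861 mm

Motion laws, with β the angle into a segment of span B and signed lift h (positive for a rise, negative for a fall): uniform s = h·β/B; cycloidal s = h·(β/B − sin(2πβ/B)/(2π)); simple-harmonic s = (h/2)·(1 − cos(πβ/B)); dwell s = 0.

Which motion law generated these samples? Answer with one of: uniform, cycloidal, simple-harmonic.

candidates at β/B = r: uniform s = h·r (linear in β); cycloidal s = h·(r − sin(2πr)/(2π)); simple-harmonic s = (h/2)(1 − cos(πr))
β=15°: printed 0.3611 | uniform 2.5500, cycloidal 0.3611, simple-harmonic 0.9264
β=20°: printed 0.8268 | uniform 3.4000, cycloidal 0.8268, simple-harmonic 1.6234
β=25°: printed 1.5444 | uniform 4.2500, cycloidal 1.5444, simple-harmonic 2.4896
β=55°: printed 10.1861 | uniform 9.3500, cycloidal 10.1861, simple-harmonic 9.8297
only one law matches every sample → cycloidal

cycloidal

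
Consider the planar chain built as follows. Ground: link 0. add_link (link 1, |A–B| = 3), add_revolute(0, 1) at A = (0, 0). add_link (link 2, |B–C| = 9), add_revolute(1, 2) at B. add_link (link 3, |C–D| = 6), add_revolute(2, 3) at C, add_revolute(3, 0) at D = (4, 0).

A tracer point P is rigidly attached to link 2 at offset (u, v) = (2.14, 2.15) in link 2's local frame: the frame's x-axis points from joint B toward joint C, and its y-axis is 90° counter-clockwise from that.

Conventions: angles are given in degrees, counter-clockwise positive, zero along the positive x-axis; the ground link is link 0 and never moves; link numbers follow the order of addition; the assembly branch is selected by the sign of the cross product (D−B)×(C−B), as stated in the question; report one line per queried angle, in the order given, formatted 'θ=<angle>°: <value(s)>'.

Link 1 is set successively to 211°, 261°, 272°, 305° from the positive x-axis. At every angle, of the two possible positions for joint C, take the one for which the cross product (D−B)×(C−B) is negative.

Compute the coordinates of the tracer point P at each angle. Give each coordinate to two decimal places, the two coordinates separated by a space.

A=(0,0), D=(4.00,0)
θ=211°: B = A + 3.00·(cos211°, sin211°) = (-2.5715, -1.5451)
θ=211°: |BD| = 6.7507
θ=211°: circle(B,9.00) ∩ circle(D,6.00): a=6.7083, h=5.9999
θ=211°:   candidates: C₊=(2.5855,5.8309) cross=40.503; C₋=(5.3320,-5.8503) cross=-40.503
θ=211°:   branch - wants cross < 0 → take C=(5.3320,-5.8503) (cross=-40.503)
θ=211°: ex = (C−B)/|BC| = (0.8782,-0.4784); ey = (0.4784,0.8782)
θ=211°: P = B + 2.14·ex + 2.15·ey = (0.3362,-0.6807)
θ=261°: B = A + 3.00·(cos261°, sin261°) = (-0.4693, -2.9631)
θ=261°: |BD| = 5.3623
θ=261°: circle(B,9.00) ∩ circle(D,6.00): a=6.8771, h=5.8056
θ=261°:   candidates: C₊=(2.0545,5.6758) cross=31.132; C₋=(8.4706,-4.0018) cross=-31.132
θ=261°:   branch - wants cross < 0 → take C=(8.4706,-4.0018) (cross=-31.132)
θ=261°: ex = (C−B)/|BC| = (0.9933,-0.1154); ey = (0.1154,0.9933)
θ=261°: P = B + 2.14·ex + 2.15·ey = (1.9045,-1.0744)
θ=272°: B = A + 3.00·(cos272°, sin272°) = (0.1047, -2.9982)
θ=272°: |BD| = 4.9155
θ=272°: circle(B,9.00) ∩ circle(D,6.00): a=7.0351, h=5.6131
θ=272°:   candidates: C₊=(2.2560,5.7409) cross=27.592; C₋=(9.1033,-3.1553) cross=-27.592
θ=272°:   branch - wants cross < 0 → take C=(9.1033,-3.1553) (cross=-27.592)
θ=272°: ex = (C−B)/|BC| = (0.9998,-0.0175); ey = (0.0175,0.9998)
θ=272°: P = B + 2.14·ex + 2.15·ey = (2.2819,-0.8859)
θ=305°: B = A + 3.00·(cos305°, sin305°) = (1.7207, -2.4575)
θ=305°: |BD| = 3.3517
θ=305°: circle(B,9.00) ∩ circle(D,6.00): a=8.3888, h=3.2601
θ=305°:   candidates: C₊=(5.0351,5.9100) cross=10.927; C₋=(9.8156,1.4762) cross=-10.927
θ=305°:   branch - wants cross < 0 → take C=(9.8156,1.4762) (cross=-10.927)
θ=305°: ex = (C−B)/|BC| = (0.8994,0.4371); ey = (-0.4371,0.8994)
θ=305°: P = B + 2.14·ex + 2.15·ey = (2.7058,0.4116)

θ=211°: 0.34 -0.68
θ=261°: 1.90 -1.07
θ=272°: 2.28 -0.89
θ=305°: 2.71 0.41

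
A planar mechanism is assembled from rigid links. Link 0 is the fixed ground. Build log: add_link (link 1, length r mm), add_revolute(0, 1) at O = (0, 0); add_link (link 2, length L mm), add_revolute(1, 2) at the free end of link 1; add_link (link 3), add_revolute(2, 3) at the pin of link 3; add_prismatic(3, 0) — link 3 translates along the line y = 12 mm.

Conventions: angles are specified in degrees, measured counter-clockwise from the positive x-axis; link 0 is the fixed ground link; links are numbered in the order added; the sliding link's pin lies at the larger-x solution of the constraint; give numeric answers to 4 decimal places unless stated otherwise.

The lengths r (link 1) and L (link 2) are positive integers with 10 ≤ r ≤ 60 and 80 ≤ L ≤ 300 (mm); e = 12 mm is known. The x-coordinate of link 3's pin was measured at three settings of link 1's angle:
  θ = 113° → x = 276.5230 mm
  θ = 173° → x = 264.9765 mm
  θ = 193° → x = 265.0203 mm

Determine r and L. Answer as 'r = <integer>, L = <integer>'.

constraint per measurement: (x − r cos θ)² + (r sin θ − e)² = L²
subtracting the θ₁ and θ₂ equations cancels the r² and L² terms:
r = (x₁² − x₂²) / (2[(x₁cos θ₁ + e sin θ₁) − (x₂cos θ₂ + e sin θ₂)]) = 18.9998 → r = 19
L² = (x₁ − r cos θ₁)² + (r sin θ₁ − e)² = 80655.9728 → L = 284.0000 → L = 284
check at θ₃=193°: x = 265.0203 (printed 265.0203) ✓

r = 19, L = 284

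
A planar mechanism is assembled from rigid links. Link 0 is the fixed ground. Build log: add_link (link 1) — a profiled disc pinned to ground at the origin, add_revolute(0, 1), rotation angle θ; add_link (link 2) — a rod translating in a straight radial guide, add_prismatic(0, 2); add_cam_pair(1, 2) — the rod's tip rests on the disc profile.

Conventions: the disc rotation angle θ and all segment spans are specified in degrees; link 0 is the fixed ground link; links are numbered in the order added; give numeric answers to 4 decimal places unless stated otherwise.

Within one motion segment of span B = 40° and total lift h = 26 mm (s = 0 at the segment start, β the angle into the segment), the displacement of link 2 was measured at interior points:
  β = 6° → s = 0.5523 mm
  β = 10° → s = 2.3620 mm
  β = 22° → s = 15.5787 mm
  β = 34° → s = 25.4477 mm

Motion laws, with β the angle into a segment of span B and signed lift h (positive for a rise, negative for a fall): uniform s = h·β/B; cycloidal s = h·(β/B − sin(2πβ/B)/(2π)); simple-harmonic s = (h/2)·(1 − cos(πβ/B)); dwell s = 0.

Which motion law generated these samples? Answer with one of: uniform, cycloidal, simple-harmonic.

candidates at β/B = r: uniform s = h·r (linear in β); cycloidal s = h·(r − sin(2πr)/(2π)); simple-harmonic s = (h/2)(1 − cos(πr))
β=6°: printed 0.5523 | uniform 3.9000, cycloidal 0.5523, simple-harmonic 1.4169
β=10°: printed 2.3620 | uniform 6.5000, cycloidal 2.3620, simple-harmonic 3.8076
β=22°: printed 15.5787 | uniform 14.3000, cycloidal 15.5787, simple-harmonic 15.0336
β=34°: printed 25.4477 | uniform 22.1000, cycloidal 25.4477, simple-harmonic 24.5831
only one law matches every sample → cycloidal

cycloidal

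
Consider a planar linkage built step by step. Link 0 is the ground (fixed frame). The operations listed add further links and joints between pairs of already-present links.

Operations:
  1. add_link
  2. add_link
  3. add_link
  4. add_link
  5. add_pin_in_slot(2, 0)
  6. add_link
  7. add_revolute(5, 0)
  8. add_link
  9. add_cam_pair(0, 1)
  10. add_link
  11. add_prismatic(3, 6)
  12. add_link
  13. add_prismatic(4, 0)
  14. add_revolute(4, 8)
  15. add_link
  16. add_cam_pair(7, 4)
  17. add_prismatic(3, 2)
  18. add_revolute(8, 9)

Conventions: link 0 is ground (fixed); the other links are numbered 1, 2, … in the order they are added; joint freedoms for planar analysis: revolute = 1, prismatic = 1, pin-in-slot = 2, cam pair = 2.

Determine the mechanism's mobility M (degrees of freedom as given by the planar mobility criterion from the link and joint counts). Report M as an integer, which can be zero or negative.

ground; <1,0,0>
#1 <2,0,0>
#2 <3,0,0>
#3 <4,0,0>
#4 <5,0,0>
PS:2↔0 J2 <5,0,1>
#5 <6,0,1>
R:5↔0 J1 <6,1,1>
#6 <7,1,1>
C:0↔1 J2 <7,1,2>
#7 <8,1,2>
P:3↔6 J1 <8,2,2>
#8 <9,2,2>
P:4↔0 J1 <9,3,2>
R:4↔8 J1 <9,4,2>
#9 <10,4,2>
C:7↔4 J2 <10,4,3>
P:3↔2 J1 <10,5,3>
R:8↔9 J1 <10,6,3>
3×9 − 2×6 − 1×3 = 12

M = 12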